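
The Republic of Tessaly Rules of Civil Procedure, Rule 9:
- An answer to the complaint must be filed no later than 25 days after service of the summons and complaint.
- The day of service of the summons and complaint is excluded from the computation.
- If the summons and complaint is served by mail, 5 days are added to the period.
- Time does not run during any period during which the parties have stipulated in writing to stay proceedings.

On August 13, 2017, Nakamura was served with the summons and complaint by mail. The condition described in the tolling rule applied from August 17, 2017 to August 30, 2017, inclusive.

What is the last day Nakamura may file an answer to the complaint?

September 26, 2017

25 days after August 13, 2017 is September 7, 2017.
Service was by mail, adding 5 days: September 7, 2017 + 5 days = September 12, 2017.
From August 17, 2017 through August 30, 2017 inclusive is 14 days; tolling adds 14 days: September 12, 2017 + 14 days = September 26, 2017.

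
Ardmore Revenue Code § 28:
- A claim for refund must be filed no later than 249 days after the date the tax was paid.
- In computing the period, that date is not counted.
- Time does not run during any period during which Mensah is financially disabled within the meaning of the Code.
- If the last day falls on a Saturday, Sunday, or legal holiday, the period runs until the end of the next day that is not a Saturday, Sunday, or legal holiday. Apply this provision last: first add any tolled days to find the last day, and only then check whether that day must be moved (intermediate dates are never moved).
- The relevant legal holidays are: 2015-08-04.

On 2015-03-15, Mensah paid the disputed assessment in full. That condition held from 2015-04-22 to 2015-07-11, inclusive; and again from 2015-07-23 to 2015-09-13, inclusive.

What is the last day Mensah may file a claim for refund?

249 days after 2015-03-15 is November 19, 2015.
From April 22, 2015 through July 11, 2015 inclusive is 81 days; tolling adds 81 days: November 19, 2015 + 81 days = February 8, 2016.
From July 23, 2015 through September 13, 2015 inclusive is 53 days; tolling adds 53 days: February 8, 2016 + 53 days = April 1, 2016.
April 1, 2016 is a Friday and not a legal holiday, so no extension applies.

April 1, 2016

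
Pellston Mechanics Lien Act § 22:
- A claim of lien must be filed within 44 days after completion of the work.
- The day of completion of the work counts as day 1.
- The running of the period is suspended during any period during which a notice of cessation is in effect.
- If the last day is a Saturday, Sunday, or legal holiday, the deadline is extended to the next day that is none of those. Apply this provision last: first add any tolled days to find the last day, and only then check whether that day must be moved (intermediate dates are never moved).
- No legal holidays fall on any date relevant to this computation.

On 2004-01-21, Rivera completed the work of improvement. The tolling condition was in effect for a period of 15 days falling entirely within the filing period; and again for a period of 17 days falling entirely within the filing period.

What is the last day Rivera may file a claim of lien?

Counting 2004-01-21 as day 1, day 44 is March 4, 2004.
Tolling adds 15 days: March 4, 2004 + 15 days = March 19, 2004.
Tolling adds 17 days: March 19, 2004 + 17 days = April 5, 2004.
April 5, 2004 is a Monday and not a legal holiday, so no extension applies.

April 5, 2004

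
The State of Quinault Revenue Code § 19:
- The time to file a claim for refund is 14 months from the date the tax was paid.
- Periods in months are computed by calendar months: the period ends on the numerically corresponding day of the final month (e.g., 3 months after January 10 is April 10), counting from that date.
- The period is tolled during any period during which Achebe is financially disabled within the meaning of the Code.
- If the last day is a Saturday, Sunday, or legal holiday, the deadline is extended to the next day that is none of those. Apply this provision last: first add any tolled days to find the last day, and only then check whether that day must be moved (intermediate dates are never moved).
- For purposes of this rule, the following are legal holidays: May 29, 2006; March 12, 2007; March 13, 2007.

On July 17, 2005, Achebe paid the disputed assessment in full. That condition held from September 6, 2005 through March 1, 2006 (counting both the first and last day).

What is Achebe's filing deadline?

March 14, 2007

14 months after July 17, 2005 is September 17, 2006.
From September 6, 2005 through March 1, 2006 inclusive is 177 days; tolling adds 177 days: September 17, 2006 + 177 days = March 13, 2007.
March 13, 2007 is a listed holiday. The next qualifying day is March 14, 2007.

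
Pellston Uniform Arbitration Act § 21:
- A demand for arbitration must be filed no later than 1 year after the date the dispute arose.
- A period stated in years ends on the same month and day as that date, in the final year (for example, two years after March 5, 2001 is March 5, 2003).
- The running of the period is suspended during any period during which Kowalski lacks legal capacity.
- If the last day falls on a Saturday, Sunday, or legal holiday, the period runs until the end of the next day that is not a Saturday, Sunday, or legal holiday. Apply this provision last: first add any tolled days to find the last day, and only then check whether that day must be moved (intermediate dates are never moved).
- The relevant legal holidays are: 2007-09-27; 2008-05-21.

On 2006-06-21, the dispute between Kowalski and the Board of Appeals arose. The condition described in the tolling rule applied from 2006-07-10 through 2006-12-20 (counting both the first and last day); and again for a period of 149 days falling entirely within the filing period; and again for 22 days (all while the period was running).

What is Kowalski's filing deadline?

May 22, 2008

1 year after 2006-06-21 is June 21, 2007.
From July 10, 2006 through December 20, 2006 inclusive is 164 days; tolling adds 164 days: June 21, 2007 + 164 days = December 2, 2007.
Tolling adds 149 days: December 2, 2007 + 149 days = April 29, 2008.
Tolling adds 22 days: April 29, 2008 + 22 days = May 21, 2008.
May 21, 2008 is a listed holiday. The next qualifying day is May 22, 2008.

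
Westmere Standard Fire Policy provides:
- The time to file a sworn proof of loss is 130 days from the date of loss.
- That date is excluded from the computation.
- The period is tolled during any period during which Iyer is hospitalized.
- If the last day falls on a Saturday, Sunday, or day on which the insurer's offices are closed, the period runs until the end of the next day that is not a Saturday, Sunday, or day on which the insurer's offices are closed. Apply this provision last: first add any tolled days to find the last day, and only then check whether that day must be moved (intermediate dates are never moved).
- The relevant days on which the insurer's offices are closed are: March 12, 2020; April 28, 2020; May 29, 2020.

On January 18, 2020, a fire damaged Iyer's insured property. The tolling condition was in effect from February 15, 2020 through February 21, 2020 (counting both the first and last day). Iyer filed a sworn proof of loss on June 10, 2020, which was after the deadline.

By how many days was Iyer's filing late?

130 days after January 18, 2020 is May 27, 2020.
From February 15, 2020 through February 21, 2020 inclusive is 7 days; tolling adds 7 days: May 27, 2020 + 7 days = June 3, 2020.
June 3, 2020 is a Wednesday and not a day on which the insurer's offices are closed, so no extension applies.
The deadline is June 3, 2020; from June 3, 2020 to June 10, 2020 is 7 days.

7 days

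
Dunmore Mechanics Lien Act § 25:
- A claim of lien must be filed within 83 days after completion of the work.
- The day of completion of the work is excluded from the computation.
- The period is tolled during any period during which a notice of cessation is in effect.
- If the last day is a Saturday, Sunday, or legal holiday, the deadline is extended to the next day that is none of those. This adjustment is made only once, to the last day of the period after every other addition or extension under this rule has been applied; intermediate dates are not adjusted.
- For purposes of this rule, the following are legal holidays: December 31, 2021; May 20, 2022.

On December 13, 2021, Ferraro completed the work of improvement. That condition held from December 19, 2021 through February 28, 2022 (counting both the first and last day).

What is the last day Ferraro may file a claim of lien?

May 17, 2022

83 days after December 13, 2021 is March 6, 2022.
From December 19, 2021 through February 28, 2022 inclusive is 72 days; tolling adds 72 days: March 6, 2022 + 72 days = May 17, 2022.
May 17, 2022 is a Tuesday and not a legal holiday, so no extension applies.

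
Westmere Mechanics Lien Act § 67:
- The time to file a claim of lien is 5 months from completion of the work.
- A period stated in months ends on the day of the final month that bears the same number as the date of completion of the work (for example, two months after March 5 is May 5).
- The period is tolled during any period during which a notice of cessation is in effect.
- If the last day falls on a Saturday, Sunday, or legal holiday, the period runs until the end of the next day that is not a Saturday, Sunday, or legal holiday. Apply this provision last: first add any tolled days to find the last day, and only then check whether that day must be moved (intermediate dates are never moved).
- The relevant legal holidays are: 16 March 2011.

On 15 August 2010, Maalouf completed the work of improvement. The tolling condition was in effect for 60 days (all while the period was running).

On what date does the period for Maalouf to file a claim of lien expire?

March 17, 2011

5 months after 15 August 2010 is January 15, 2011.
Tolling adds 60 days: January 15, 2011 + 60 days = March 16, 2011.
March 16, 2011 is a listed holiday. The next qualifying day is March 17, 2011.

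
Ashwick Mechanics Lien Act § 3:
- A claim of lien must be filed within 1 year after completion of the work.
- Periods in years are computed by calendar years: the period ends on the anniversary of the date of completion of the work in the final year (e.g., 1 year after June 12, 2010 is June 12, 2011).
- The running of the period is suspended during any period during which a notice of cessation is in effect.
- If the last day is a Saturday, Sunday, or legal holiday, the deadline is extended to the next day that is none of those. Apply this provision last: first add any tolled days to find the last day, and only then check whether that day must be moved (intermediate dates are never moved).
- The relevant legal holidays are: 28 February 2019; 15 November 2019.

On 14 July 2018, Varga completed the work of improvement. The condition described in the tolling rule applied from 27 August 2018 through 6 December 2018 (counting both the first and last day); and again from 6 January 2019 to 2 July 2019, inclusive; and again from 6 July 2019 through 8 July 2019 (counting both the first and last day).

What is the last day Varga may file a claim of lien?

April 22, 2020

1 year after 14 July 2018 is July 14, 2019.
From August 27, 2018 through December 6, 2018 inclusive is 102 days; tolling adds 102 days: July 14, 2019 + 102 days = October 24, 2019.
From January 6, 2019 through July 2, 2019 inclusive is 178 days; tolling adds 178 days: October 24, 2019 + 178 days = April 19, 2020.
From July 6, 2019 through July 8, 2019 inclusive is 3 days; tolling adds 3 days: April 19, 2020 + 3 days = April 22, 2020.
April 22, 2020 is a Wednesday and not a legal holiday, so no extension applies.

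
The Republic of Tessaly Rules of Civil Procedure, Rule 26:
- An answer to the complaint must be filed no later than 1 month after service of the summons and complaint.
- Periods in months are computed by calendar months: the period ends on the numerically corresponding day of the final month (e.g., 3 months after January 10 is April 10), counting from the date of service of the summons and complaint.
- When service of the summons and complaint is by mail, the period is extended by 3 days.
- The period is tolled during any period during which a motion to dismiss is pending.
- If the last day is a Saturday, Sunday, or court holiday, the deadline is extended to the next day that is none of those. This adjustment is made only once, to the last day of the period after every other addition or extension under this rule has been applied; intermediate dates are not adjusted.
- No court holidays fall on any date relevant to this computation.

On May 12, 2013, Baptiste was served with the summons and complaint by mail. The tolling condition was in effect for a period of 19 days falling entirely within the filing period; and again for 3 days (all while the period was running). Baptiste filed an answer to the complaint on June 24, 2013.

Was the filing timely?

1 month after May 12, 2013 is June 12, 2013.
Service was by mail, adding 3 days: June 12, 2013 + 3 days = June 15, 2013.
Tolling adds 19 days: June 15, 2013 + 19 days = July 4, 2013.
Tolling adds 3 days: July 4, 2013 + 3 days = July 7, 2013.
July 7, 2013 is Sunday. The next qualifying day is July 8, 2013.
The deadline is July 8, 2013; the filing on June 24, 2013 is on or before that date.

Yes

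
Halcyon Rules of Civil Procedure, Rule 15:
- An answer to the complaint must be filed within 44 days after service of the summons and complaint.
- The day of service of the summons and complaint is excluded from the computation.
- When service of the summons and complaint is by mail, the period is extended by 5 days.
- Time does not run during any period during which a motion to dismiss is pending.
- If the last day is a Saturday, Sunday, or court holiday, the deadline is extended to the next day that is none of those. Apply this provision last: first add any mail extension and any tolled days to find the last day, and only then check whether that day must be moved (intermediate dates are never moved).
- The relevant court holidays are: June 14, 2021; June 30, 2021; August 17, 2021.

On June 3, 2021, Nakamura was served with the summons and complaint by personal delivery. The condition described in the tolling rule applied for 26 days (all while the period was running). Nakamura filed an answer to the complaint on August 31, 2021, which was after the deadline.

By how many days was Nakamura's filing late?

44 days after June 3, 2021 is July 17, 2021.
Service was not by mail, so no mail extension applies.
Tolling adds 26 days: July 17, 2021 + 26 days = August 12, 2021.
August 12, 2021 is a Thursday and not a court holiday, so no extension applies.
The deadline is August 12, 2021; from August 12, 2021 to August 31, 2021 is 19 days.

19 days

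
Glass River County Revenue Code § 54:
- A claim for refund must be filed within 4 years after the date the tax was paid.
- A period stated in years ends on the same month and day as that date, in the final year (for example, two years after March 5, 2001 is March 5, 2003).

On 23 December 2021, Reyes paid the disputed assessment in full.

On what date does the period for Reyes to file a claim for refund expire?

December 23, 2025

4 years after 23 December 2021 is December 23, 2025.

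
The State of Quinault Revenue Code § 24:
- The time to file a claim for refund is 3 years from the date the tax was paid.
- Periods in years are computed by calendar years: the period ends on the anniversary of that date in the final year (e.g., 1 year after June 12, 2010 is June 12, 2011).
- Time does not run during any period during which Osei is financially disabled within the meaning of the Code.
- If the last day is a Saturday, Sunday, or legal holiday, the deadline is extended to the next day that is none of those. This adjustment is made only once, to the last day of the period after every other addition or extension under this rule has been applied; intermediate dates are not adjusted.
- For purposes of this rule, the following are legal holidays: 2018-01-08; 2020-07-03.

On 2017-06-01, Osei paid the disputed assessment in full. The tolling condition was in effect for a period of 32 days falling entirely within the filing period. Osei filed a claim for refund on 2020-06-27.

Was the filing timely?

Yes

3 years after 2017-06-01 is June 1, 2020.
Tolling adds 32 days: June 1, 2020 + 32 days = July 3, 2020.
July 3, 2020 is a listed holiday; July 4, 2020 is Saturday; July 5, 2020 is Sunday. The next qualifying day is July 6, 2020.
The deadline is July 6, 2020; the filing on June 27, 2020 is on or before that date.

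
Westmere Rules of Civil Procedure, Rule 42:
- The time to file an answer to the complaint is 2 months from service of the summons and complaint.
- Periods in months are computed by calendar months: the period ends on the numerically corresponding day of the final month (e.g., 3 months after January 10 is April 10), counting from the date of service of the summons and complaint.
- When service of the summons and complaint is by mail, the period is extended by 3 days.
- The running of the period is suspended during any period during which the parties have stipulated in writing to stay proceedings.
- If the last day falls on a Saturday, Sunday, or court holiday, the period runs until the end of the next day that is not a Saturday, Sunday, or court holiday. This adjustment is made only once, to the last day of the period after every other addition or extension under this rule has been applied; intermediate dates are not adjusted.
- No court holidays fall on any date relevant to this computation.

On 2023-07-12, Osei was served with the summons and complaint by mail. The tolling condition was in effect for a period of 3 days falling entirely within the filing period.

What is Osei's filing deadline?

September 18, 2023

2 months after 2023-07-12 is September 12, 2023.
Service was by mail, adding 3 days: September 12, 2023 + 3 days = September 15, 2023.
Tolling adds 3 days: September 15, 2023 + 3 days = September 18, 2023.
September 18, 2023 is a Monday and not a court holiday, so no extension applies.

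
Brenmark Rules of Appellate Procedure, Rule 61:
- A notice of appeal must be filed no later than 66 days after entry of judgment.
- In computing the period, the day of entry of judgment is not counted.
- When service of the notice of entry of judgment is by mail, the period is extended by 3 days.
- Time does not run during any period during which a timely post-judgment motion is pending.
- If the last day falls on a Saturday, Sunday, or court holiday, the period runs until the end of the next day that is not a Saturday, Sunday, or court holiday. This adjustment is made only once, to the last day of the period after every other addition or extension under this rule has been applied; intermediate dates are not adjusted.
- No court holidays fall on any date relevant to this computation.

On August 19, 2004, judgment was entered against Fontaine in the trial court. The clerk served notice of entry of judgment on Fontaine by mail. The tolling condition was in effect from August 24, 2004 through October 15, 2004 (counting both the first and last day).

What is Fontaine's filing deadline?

66 days after August 19, 2004 is October 24, 2004.
Service was by mail, adding 3 days: October 24, 2004 + 3 days = October 27, 2004.
From August 24, 2004 through October 15, 2004 inclusive is 53 days; tolling adds 53 days: October 27, 2004 + 53 days = December 19, 2004.
December 19, 2004 is Sunday. The next qualifying day is December 20, 2004.

December 20, 2004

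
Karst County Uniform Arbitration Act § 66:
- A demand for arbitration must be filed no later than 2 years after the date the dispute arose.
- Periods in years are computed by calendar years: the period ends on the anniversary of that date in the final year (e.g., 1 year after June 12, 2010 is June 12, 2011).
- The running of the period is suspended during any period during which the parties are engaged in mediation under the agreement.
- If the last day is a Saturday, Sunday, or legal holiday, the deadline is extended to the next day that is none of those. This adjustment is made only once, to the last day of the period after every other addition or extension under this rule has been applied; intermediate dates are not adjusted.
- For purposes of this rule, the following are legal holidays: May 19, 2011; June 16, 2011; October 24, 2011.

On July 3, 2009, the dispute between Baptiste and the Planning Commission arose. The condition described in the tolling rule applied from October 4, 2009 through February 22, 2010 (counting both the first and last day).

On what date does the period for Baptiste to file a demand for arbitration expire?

2 years after July 3, 2009 is July 3, 2011.
From October 4, 2009 through February 22, 2010 inclusive is 142 days; tolling adds 142 days: July 3, 2011 + 142 days = November 22, 2011.
November 22, 2011 is a Tuesday and not a legal holiday, so no extension applies.

November 22, 2011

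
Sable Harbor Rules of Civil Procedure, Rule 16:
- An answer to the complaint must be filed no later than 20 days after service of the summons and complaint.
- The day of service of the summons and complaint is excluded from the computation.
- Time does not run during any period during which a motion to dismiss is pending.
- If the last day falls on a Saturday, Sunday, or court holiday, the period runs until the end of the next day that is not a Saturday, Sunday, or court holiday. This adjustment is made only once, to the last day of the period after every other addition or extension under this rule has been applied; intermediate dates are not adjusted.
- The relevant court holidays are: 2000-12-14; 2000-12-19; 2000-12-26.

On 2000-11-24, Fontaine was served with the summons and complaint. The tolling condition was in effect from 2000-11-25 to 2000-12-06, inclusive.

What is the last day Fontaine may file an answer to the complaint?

December 27, 2000

20 days after 2000-11-24 is December 14, 2000.
From November 25, 2000 through December 6, 2000 inclusive is 12 days; tolling adds 12 days: December 14, 2000 + 12 days = December 26, 2000.
December 26, 2000 is a listed holiday. The next qualifying day is December 27, 2000.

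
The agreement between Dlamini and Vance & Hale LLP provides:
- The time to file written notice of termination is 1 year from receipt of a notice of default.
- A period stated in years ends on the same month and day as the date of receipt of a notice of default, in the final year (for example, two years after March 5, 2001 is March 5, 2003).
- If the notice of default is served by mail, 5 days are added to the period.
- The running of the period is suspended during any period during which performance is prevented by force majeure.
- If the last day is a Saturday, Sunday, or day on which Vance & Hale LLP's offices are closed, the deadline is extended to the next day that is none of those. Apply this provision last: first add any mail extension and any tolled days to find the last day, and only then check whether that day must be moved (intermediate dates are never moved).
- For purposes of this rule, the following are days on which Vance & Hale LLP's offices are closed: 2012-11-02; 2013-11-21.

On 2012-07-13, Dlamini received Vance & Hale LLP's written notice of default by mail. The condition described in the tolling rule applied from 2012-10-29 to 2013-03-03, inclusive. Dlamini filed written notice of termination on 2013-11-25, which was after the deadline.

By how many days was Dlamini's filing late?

3 days

1 year after 2012-07-13 is July 13, 2013.
Service was by mail, adding 5 days: July 13, 2013 + 5 days = July 18, 2013.
From October 29, 2012 through March 3, 2013 inclusive is 126 days; tolling adds 126 days: July 18, 2013 + 126 days = November 21, 2013.
November 21, 2013 is a listed holiday. The next qualifying day is November 22, 2013.
The deadline is November 22, 2013; from November 22, 2013 to November 25, 2013 is 3 days.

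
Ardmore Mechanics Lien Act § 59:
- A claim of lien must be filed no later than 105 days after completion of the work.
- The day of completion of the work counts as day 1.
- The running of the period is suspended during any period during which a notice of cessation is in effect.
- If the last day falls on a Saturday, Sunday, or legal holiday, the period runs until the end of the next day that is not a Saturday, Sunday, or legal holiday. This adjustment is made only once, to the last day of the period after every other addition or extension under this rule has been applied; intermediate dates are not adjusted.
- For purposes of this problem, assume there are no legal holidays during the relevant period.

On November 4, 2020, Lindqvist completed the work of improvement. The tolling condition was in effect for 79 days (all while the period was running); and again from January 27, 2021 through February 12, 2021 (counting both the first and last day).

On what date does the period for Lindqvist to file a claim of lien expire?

May 24, 2021

Counting November 4, 2020 as day 1, day 105 is February 16, 2021.
Tolling adds 79 days: February 16, 2021 + 79 days = May 6, 2021.
From January 27, 2021 through February 12, 2021 inclusive is 17 days; tolling adds 17 days: May 6, 2021 + 17 days = May 23, 2021.
May 23, 2021 is Sunday. The next qualifying day is May 24, 2021.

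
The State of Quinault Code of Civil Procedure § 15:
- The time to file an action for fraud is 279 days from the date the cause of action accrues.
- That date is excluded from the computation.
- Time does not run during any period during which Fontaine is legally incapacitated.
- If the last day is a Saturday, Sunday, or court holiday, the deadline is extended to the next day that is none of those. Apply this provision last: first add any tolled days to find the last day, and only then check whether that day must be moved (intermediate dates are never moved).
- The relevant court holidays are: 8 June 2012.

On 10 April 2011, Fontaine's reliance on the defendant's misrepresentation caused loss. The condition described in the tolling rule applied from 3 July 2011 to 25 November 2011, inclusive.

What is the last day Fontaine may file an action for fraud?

June 11, 2012

279 days after 10 April 2011 is January 14, 2012.
From July 3, 2011 through November 25, 2011 inclusive is 146 days; tolling adds 146 days: January 14, 2012 + 146 days = June 8, 2012.
June 8, 2012 is a listed holiday; June 9, 2012 is Saturday; June 10, 2012 is Sunday. The next qualifying day is June 11, 2012.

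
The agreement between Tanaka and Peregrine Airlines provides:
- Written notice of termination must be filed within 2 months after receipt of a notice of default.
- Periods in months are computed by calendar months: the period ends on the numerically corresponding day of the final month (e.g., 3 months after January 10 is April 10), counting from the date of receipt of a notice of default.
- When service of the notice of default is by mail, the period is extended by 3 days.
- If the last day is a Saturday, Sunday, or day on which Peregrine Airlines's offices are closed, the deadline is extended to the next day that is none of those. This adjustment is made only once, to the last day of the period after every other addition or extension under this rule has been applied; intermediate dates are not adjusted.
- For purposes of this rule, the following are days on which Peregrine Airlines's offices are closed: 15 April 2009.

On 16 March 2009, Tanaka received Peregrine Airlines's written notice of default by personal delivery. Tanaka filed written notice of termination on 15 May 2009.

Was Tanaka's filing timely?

Yes

2 months after 16 March 2009 is May 16, 2009.
Service was not by mail, so no mail extension applies.
May 16, 2009 is Saturday; May 17, 2009 is Sunday. The next qualifying day is May 18, 2009.
The deadline is May 18, 2009; the filing on May 15, 2009 is on or before that date.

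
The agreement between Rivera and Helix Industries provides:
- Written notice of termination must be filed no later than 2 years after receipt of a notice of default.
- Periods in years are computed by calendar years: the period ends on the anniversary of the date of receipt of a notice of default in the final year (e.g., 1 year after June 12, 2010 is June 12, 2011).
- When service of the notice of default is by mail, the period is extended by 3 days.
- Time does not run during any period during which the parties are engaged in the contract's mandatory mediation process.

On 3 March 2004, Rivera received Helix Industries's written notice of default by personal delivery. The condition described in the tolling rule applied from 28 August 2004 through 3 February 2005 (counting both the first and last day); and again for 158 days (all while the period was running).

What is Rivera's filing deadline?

2 years after 3 March 2004 is March 3, 2006.
Service was not by mail, so no mail extension applies.
From August 28, 2004 through February 3, 2005 inclusive is 160 days; tolling adds 160 days: March 3, 2006 + 160 days = August 10, 2006.
Tolling adds 158 days: August 10, 2006 + 158 days = January 15, 2007.

January 15, 2007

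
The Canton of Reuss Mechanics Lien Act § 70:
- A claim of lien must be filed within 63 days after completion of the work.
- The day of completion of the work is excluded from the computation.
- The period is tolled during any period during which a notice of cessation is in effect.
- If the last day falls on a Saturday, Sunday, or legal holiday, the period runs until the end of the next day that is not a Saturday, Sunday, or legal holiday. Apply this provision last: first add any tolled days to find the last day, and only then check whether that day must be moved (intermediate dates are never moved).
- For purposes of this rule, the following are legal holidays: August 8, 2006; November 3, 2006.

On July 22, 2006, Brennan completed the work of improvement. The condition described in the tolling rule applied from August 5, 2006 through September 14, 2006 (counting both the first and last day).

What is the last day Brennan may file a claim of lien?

63 days after July 22, 2006 is September 23, 2006.
From August 5, 2006 through September 14, 2006 inclusive is 41 days; tolling adds 41 days: September 23, 2006 + 41 days = November 3, 2006.
November 3, 2006 is a listed holiday; November 4, 2006 is Saturday; November 5, 2006 is Sunday. The next qualifying day is November 6, 2006.

November 6, 2006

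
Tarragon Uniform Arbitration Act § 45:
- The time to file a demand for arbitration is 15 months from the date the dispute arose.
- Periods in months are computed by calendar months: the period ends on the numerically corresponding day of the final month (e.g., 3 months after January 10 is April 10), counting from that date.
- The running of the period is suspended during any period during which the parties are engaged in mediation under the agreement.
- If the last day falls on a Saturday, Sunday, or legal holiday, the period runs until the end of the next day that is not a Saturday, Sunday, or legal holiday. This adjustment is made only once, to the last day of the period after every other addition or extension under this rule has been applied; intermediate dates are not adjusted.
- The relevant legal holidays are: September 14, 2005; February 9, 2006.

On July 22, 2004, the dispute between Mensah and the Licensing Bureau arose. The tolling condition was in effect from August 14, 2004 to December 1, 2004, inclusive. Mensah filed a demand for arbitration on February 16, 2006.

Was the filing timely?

15 months after July 22, 2004 is October 22, 2005.
From August 14, 2004 through December 1, 2004 inclusive is 110 days; tolling adds 110 days: October 22, 2005 + 110 days = February 9, 2006.
February 9, 2006 is a listed holiday. The next qualifying day is February 10, 2006.
The deadline is February 10, 2006; the filing on February 16, 2006 is after that date.

No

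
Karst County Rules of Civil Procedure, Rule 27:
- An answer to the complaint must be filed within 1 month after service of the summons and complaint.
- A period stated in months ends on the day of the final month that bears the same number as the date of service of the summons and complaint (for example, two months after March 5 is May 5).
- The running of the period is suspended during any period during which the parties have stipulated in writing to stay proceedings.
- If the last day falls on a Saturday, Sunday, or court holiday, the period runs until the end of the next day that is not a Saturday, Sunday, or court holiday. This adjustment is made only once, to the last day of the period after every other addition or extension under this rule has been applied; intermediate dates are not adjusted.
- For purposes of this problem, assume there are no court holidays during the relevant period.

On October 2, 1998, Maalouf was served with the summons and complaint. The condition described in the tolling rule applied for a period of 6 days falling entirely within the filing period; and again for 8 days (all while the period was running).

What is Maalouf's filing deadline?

November 16, 1998

1 month after October 2, 1998 is November 2, 1998.
Tolling adds 6 days: November 2, 1998 + 6 days = November 8, 1998.
Tolling adds 8 days: November 8, 1998 + 8 days = November 16, 1998.
November 16, 1998 is a Monday and not a court holiday, so no extension applies.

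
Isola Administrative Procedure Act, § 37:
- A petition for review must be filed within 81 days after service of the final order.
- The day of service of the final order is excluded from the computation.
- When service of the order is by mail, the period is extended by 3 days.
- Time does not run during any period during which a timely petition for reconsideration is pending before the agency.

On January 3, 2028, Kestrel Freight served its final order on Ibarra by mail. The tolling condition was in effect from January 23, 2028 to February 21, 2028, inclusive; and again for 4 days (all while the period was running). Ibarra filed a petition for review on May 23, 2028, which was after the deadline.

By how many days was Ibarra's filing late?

23 days

81 days after January 3, 2028 is March 24, 2028.
Service was by mail, adding 3 days: March 24, 2028 + 3 days = March 27, 2028.
From January 23, 2028 through February 21, 2028 inclusive is 30 days; tolling adds 30 days: March 27, 2028 + 30 days = April 26, 2028.
Tolling adds 4 days: April 26, 2028 + 4 days = April 30, 2028.
The deadline is April 30, 2028; from April 30, 2028 to May 23, 2028 is 23 days.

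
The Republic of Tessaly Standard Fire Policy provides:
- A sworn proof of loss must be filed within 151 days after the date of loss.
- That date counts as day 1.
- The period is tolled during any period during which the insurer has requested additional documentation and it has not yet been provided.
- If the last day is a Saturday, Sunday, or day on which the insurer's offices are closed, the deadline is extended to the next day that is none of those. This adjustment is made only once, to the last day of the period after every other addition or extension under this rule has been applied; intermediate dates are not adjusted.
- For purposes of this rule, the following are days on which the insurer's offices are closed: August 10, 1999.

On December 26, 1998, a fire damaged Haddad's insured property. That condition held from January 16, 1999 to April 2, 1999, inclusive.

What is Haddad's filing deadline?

Counting December 26, 1998 as day 1, day 151 is May 25, 1999.
From January 16, 1999 through April 2, 1999 inclusive is 77 days; tolling adds 77 days: May 25, 1999 + 77 days = August 10, 1999.
August 10, 1999 is a listed holiday. The next qualifying day is August 11, 1999.

August 11, 1999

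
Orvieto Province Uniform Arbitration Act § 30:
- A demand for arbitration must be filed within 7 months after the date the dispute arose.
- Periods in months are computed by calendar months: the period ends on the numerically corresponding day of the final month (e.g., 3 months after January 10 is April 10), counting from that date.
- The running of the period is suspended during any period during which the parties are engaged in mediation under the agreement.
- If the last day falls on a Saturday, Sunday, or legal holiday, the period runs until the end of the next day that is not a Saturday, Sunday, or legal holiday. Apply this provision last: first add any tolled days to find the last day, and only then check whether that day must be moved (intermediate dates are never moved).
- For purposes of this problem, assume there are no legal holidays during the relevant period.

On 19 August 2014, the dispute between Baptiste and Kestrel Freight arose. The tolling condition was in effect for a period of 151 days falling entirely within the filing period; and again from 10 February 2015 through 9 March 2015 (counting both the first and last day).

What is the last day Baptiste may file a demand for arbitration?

7 months after 19 August 2014 is March 19, 2015.
Tolling adds 151 days: March 19, 2015 + 151 days = August 17, 2015.
From February 10, 2015 through March 9, 2015 inclusive is 28 days; tolling adds 28 days: August 17, 2015 + 28 days = September 14, 2015.
September 14, 2015 is a Monday and not a legal holiday, so no extension applies.

September 14, 2015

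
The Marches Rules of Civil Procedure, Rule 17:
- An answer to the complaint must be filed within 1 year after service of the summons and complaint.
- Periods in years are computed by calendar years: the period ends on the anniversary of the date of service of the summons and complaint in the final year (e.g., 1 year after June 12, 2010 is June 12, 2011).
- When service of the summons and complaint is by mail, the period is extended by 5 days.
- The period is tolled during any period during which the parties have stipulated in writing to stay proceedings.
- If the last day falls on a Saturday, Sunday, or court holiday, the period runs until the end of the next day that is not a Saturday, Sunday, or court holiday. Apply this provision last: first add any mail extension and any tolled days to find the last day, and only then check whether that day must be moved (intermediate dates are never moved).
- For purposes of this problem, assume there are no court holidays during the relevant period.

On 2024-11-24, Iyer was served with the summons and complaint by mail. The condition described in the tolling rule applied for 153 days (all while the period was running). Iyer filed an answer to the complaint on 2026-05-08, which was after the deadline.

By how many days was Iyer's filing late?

7 days

1 year after 2024-11-24 is November 24, 2025.
Service was by mail, adding 5 days: November 24, 2025 + 5 days = November 29, 2025.
Tolling adds 153 days: November 29, 2025 + 153 days = May 1, 2026.
May 1, 2026 is a Friday and not a court holiday, so no extension applies.
The deadline is May 1, 2026; from May 1, 2026 to May 8, 2026 is 7 days.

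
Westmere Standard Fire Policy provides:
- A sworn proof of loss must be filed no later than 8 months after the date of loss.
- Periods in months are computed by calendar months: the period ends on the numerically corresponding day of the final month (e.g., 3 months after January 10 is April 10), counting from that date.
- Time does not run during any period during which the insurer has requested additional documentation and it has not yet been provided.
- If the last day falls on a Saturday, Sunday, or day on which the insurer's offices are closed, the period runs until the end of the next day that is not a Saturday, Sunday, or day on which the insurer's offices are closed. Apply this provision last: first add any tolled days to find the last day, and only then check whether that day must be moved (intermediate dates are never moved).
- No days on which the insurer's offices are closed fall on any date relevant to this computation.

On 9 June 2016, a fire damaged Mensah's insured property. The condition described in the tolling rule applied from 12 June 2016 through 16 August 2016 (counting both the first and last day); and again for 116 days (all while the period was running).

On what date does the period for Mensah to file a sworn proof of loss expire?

8 months after 9 June 2016 is February 9, 2017.
From June 12, 2016 through August 16, 2016 inclusive is 66 days; tolling adds 66 days: February 9, 2017 + 66 days = April 16, 2017.
Tolling adds 116 days: April 16, 2017 + 116 days = August 10, 2017.
August 10, 2017 is a Thursday and not a day on which the insurer's offices are closed, so no extension applies.

August 10, 2017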